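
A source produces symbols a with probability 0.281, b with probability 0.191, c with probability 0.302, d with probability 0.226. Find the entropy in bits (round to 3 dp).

1.977 bits

H = −Σ pᵢ log₂ pᵢ.
−0.281·log₂(0.281) = 0.5146
−0.191·log₂(0.191) = 0.4562
−0.302·log₂(0.302) = 0.5217
−0.226·log₂(0.226) = 0.4849
Sum ≈ 1.9774 → 1.977 bits.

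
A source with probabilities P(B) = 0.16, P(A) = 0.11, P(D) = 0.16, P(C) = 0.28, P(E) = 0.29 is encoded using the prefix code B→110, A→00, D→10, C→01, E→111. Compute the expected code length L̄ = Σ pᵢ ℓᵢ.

2.45 bits/symbol

L̄ = Σ pᵢ·ℓᵢ = 0.16·3 + 0.11·2 + 0.16·2 + 0.28·2 + 0.29·3 = 2.45 bits/symbol.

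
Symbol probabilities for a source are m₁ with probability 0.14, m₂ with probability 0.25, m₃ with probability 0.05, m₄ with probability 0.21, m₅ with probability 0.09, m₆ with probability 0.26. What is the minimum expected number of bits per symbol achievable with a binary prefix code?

2.42 bits/symbol

Repeatedly combine the two least-probable nodes; the expected code length is the sum of the merged weights.
merge 1/20 + 9/100 → 7/50
merge 7/50 + 7/50 → 7/25
merge 21/100 + 1/4 → 23/50
merge 13/50 + 7/25 → 27/50
merge 23/50 + 27/50 → 1
L = 7/50 + 7/25 + 23/50 + 27/50 + 1 = 121/50 = 2.42 bits/symbol.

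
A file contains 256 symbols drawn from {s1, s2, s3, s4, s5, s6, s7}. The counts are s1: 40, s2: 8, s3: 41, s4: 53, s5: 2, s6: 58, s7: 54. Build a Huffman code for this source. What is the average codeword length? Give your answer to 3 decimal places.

Probabilities are the counts divided by 256.
Repeatedly combine the two least-probable nodes; the expected code length is the sum of the merged weights.
merge 1/128 + 1/32 → 5/128
merge 5/128 + 5/32 → 25/128
merge 41/256 + 25/128 → 91/256
merge 53/256 + 27/128 → 107/256
merge 29/128 + 91/256 → 149/256
merge 107/256 + 149/256 → 1
L = 5/128 + 25/128 + 91/256 + 107/256 + 149/256 + 1 = 663/256 ≈ 2.590 bits/symbol.

2.590 bits/symbol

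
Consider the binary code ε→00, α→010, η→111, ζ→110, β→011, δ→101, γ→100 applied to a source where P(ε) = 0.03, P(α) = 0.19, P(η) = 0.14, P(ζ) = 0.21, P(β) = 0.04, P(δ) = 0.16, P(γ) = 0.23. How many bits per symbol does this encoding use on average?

2.97 bits/symbol

L̄ = Σ pᵢ·ℓᵢ = 0.03·2 + 0.19·3 + 0.14·3 + 0.21·3 + 0.04·3 + 0.16·3 + 0.23·3 = 2.97 bits/symbol.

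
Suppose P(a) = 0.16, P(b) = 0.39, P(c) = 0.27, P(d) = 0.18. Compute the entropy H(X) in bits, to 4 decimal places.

H = −Σ pᵢ log₂ pᵢ.
−0.16·log₂(0.16) = 0.4230
−0.39·log₂(0.39) = 0.5298
−0.27·log₂(0.27) = 0.5100
−0.18·log₂(0.18) = 0.4453
Sum ≈ 1.9081 → 1.9081 bits.

1.9081 bits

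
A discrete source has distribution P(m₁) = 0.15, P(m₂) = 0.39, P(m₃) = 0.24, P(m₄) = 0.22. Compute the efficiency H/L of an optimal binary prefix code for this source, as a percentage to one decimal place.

Entropy H = −Σ p log₂ p ≈ 1.9150 bits.
Huffman merges: 3/20+11/50→37/100; 6/25+37/100→61/100; 39/100+61/100→1. L = 99/50 ≈ 1.9800.
Efficiency = H/L = 1.9150/1.9800 = 96.7%.

96.7%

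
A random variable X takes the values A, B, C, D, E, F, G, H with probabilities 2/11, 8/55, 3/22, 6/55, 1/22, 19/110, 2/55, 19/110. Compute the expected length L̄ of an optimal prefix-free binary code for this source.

Repeatedly combine the two least-probable nodes; the expected code length is the sum of the merged weights.
merge 2/55 + 1/22 → 9/110
merge 9/110 + 6/55 → 21/110
merge 3/22 + 8/55 → 31/110
merge 19/110 + 19/110 → 19/55
merge 2/11 + 21/110 → 41/110
merge 31/110 + 19/55 → 69/110
merge 41/110 + 69/110 → 1
L = 9/110 + 21/110 + 31/110 + 19/55 + 41/110 + 69/110 + 1 = 29/10 = 2.9 bits/symbol.

2.9 bits/symbol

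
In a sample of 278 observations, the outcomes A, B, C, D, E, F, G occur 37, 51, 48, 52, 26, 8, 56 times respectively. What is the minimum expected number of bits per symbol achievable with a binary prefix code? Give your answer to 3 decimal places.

Probabilities are the counts divided by 278.
Repeatedly combine the two least-probable nodes; the expected code length is the sum of the merged weights.
merge 4/139 + 13/139 → 17/139
merge 17/139 + 37/278 → 71/278
merge 24/139 + 51/278 → 99/278
merge 26/139 + 28/139 → 54/139
merge 71/278 + 99/278 → 85/139
merge 54/139 + 85/139 → 1
L = 17/139 + 71/278 + 99/278 + 54/139 + 85/139 + 1 = 380/139 ≈ 2.734 bits/symbol.

2.734 bits/symbol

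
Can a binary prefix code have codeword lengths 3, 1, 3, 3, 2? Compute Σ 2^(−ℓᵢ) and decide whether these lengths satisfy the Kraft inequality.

With common denominator 2^3 = 8: Σ 2^(−ℓᵢ) = 1/8 + 4/8 + 1/8 + 1/8 + 2/8 = 9/8 = 1.125.
Kraft's inequality requires Σ ≤ 1; here Σ = 1.125 > 1, so no such prefix code exists.

1.125; no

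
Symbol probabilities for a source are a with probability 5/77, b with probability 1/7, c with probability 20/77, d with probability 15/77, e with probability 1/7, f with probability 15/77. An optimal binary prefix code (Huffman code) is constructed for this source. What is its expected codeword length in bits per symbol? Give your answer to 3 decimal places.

2.545 bits/symbol

Repeatedly combine the two least-probable nodes; the expected code length is the sum of the merged weights.
merge 5/77 + 1/7 → 16/77
merge 1/7 + 15/77 → 26/77
merge 15/77 + 16/77 → 31/77
merge 20/77 + 26/77 → 46/77
merge 31/77 + 46/77 → 1
L = 16/77 + 26/77 + 31/77 + 46/77 + 1 = 28/11 ≈ 2.545 bits/symbol.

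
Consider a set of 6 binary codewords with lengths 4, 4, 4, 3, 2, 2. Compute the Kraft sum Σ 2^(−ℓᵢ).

With common denominator 2^4 = 16: Σ 2^(−ℓᵢ) = 1/16 + 1/16 + 1/16 + 2/16 + 4/16 + 4/16 = 13/16 = 0.8125.

0.8125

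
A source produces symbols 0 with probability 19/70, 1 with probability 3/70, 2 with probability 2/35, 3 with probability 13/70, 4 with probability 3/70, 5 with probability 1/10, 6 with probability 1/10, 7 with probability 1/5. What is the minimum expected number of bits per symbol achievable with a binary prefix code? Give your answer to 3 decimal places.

2.757 bits/symbol

Repeatedly combine the two least-probable nodes; the expected code length is the sum of the merged weights.
merge 3/70 + 3/70 → 3/35
merge 2/35 + 3/35 → 1/7
merge 1/10 + 1/10 → 1/5
merge 1/7 + 13/70 → 23/70
merge 1/5 + 1/5 → 2/5
merge 19/70 + 23/70 → 3/5
merge 2/5 + 3/5 → 1
L = 3/35 + 1/7 + 1/5 + 23/70 + 2/5 + 3/5 + 1 = 193/70 ≈ 2.757 bits/symbol.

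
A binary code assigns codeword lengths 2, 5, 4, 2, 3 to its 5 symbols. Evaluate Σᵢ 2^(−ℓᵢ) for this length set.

With common denominator 2^5 = 32: Σ 2^(−ℓᵢ) = 8/32 + 1/32 + 2/32 + 8/32 + 4/32 = 23/32 = 0.71875.

0.71875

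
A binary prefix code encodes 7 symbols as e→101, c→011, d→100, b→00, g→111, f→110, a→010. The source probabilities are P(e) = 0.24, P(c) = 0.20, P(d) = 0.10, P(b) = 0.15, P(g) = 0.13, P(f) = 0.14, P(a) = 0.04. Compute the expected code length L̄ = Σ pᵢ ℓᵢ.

L̄ = Σ pᵢ·ℓᵢ = 0.24·3 + 0.20·3 + 0.10·3 + 0.15·2 + 0.13·3 + 0.14·3 + 0.04·3 = 2.85 bits/symbol.

2.85 bits/symbol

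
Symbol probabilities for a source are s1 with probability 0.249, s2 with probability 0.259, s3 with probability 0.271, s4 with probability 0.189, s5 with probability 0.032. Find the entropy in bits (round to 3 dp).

H = −Σ pᵢ log₂ pᵢ.
−0.249·log₂(0.249) = 0.4994
−0.259·log₂(0.259) = 0.5048
−0.271·log₂(0.271) = 0.5105
−0.189·log₂(0.189) = 0.4543
−0.032·log₂(0.032) = 0.1589
Sum ≈ 2.1279 → 2.128 bits.

2.128 bits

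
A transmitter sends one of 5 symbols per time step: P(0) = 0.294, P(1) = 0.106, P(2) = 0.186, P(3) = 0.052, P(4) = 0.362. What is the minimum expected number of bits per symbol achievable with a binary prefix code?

2.14 bits/symbol

Repeatedly combine the two least-probable nodes; the expected code length is the sum of the merged weights.
merge 13/250 + 53/500 → 79/500
merge 79/500 + 93/500 → 43/125
merge 147/500 + 43/125 → 319/500
merge 181/500 + 319/500 → 1
L = 79/500 + 43/125 + 319/500 + 1 = 107/50 = 2.14 bits/symbol.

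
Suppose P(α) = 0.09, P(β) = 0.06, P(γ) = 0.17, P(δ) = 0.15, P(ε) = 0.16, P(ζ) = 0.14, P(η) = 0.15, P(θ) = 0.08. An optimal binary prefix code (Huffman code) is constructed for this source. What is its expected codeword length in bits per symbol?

2.97 bits/symbol

Repeatedly combine the two least-probable nodes; the expected code length is the sum of the merged weights.
merge 3/50 + 2/25 → 7/50
merge 9/100 + 7/50 → 23/100
merge 7/50 + 3/20 → 29/100
merge 3/20 + 4/25 → 31/100
merge 17/100 + 23/100 → 2/5
merge 29/100 + 31/100 → 3/5
merge 2/5 + 3/5 → 1
L = 7/50 + 23/100 + 29/100 + 31/100 + 2/5 + 3/5 + 1 = 297/100 = 2.97 bits/symbol.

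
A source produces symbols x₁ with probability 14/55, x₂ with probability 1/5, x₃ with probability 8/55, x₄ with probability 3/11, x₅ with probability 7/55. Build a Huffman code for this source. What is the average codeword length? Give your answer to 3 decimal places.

Repeatedly combine the two least-probable nodes; the expected code length is the sum of the merged weights.
merge 7/55 + 8/55 → 3/11
merge 1/5 + 14/55 → 5/11
merge 3/11 + 3/11 → 6/11
merge 5/11 + 6/11 → 1
L = 3/11 + 5/11 + 6/11 + 1 = 25/11 ≈ 2.273 bits/symbol.

2.273 bits/symbol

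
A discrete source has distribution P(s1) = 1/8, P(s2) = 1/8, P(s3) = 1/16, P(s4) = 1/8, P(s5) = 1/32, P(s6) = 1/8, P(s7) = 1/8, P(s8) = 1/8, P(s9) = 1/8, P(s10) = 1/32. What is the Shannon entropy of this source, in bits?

3.1875 bits

Each probability is a power of 1/2, so log₂(1/p) is an integer.
H = Σ p·log₂(1/p) = 1/8·3 + 1/8·3 + 1/16·4 + 1/8·3 + 1/32·5 + 1/8·3 + 1/8·3 + 1/8·3 + 1/8·3 + 1/32·5 = 3.1875 bits.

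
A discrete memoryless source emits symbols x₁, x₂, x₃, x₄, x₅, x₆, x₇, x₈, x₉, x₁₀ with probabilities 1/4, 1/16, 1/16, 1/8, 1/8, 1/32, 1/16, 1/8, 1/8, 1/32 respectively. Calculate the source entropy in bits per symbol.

Each probability is a power of 1/2, so log₂(1/p) is an integer.
H = Σ p·log₂(1/p) = 1/4·2 + 1/16·4 + 1/16·4 + 1/8·3 + 1/8·3 + 1/32·5 + 1/16·4 + 1/8·3 + 1/8·3 + 1/32·5 = 3.0625 bits.

3.0625 bits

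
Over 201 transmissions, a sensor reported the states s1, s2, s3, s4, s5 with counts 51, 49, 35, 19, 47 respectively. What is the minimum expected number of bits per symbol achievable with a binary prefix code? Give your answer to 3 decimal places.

Probabilities are the counts divided by 201.
Repeatedly combine the two least-probable nodes; the expected code length is the sum of the merged weights.
merge 19/201 + 35/201 → 18/67
merge 47/201 + 49/201 → 32/67
merge 17/67 + 18/67 → 35/67
merge 32/67 + 35/67 → 1
L = 18/67 + 32/67 + 35/67 + 1 = 152/67 ≈ 2.269 bits/symbol.

2.269 bits/symbol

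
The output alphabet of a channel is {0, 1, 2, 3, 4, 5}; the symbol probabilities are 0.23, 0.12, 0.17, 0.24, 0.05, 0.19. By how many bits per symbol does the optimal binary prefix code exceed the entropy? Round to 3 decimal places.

0.055 bits

Entropy H = −Σ p log₂ p ≈ 2.4548 bits.
Huffman merges: 1/20+3/25→17/100; 17/100+17/100→17/50; 19/100+23/100→21/50; 6/25+17/50→29/50; 21/50+29/50→1. L = 251/100 ≈ 2.5100.
L − H = 2.5100 − 2.4548 = 0.055 bits.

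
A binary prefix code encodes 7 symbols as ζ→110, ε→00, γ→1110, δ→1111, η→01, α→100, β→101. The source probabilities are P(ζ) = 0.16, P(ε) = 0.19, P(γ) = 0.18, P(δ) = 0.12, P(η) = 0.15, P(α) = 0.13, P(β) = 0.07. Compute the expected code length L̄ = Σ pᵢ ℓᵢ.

2.96 bits/symbol

L̄ = Σ pᵢ·ℓᵢ = 0.16·3 + 0.19·2 + 0.18·4 + 0.12·4 + 0.15·2 + 0.13·3 + 0.07·3 = 2.96 bits/symbol.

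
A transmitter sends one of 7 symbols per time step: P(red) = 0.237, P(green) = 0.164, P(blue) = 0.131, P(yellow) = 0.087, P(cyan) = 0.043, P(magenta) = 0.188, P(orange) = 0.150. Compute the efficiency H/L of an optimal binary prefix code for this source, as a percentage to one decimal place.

98.7%

Entropy H = −Σ p log₂ p ≈ 2.6697 bits.
Huffman merges: 43/1000+87/1000→13/100; 13/100+131/1000→261/1000; 3/20+41/250→157/500; 47/250+237/1000→17/40; 261/1000+157/500→23/40; 17/40+23/40→1. L = 541/200 ≈ 2.7050.
Efficiency = H/L = 2.6697/2.7050 = 98.7%.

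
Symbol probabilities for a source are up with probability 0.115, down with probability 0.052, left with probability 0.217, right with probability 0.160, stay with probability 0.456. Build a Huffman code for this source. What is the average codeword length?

2.038 bits/symbol

Repeatedly combine the two least-probable nodes; the expected code length is the sum of the merged weights.
merge 13/250 + 23/200 → 167/1000
merge 4/25 + 167/1000 → 327/1000
merge 217/1000 + 327/1000 → 68/125
merge 57/125 + 68/125 → 1
L = 167/1000 + 327/1000 + 68/125 + 1 = 1019/500 = 2.038 bits/symbol.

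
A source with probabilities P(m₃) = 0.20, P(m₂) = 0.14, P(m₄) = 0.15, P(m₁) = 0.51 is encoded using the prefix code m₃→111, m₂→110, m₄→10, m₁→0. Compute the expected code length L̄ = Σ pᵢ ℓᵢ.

1.83 bits/symbol

L̄ = Σ pᵢ·ℓᵢ = 0.20·3 + 0.14·3 + 0.15·2 + 0.51·1 = 1.83 bits/symbol.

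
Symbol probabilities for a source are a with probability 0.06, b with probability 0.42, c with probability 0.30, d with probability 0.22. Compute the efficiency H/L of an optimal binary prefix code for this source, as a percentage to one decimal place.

95.2%

Entropy H = −Σ p log₂ p ≈ 1.7708 bits.
Huffman merges: 3/50+11/50→7/25; 7/25+3/10→29/50; 21/50+29/50→1. L = 93/50 ≈ 1.8600.
Efficiency = H/L = 1.7708/1.8600 = 95.2%.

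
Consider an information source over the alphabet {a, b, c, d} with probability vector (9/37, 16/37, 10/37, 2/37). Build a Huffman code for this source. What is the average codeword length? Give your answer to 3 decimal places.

Repeatedly combine the two least-probable nodes; the expected code length is the sum of the merged weights.
merge 2/37 + 9/37 → 11/37
merge 10/37 + 11/37 → 21/37
merge 16/37 + 21/37 → 1
L = 11/37 + 21/37 + 1 = 69/37 ≈ 1.865 bits/symbol.

1.865 bits/symbol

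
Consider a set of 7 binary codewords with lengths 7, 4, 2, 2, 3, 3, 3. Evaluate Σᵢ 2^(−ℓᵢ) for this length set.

0.9453125

With common denominator 2^7 = 128: Σ 2^(−ℓᵢ) = 1/128 + 8/128 + 32/128 + 32/128 + 16/128 + 16/128 + 16/128 = 121/128 = 0.9453125.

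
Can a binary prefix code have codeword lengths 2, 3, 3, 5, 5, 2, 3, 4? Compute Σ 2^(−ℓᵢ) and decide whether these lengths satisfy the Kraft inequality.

With common denominator 2^5 = 32: Σ 2^(−ℓᵢ) = 8/32 + 4/32 + 4/32 + 1/32 + 1/32 + 8/32 + 4/32 + 2/32 = 32/32 = 1.
Kraft's inequality requires Σ ≤ 1; here Σ = 1 ≤ 1, so such a prefix code exists.

1; yes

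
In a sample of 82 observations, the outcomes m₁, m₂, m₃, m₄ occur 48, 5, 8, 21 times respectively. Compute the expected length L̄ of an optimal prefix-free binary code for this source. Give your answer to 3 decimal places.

1.573 bits/symbol

Probabilities are the counts divided by 82.
Repeatedly combine the two least-probable nodes; the expected code length is the sum of the merged weights.
merge 5/82 + 4/41 → 13/82
merge 13/82 + 21/82 → 17/41
merge 17/41 + 24/41 → 1
L = 13/82 + 17/41 + 1 = 129/82 ≈ 1.573 bits/symbol.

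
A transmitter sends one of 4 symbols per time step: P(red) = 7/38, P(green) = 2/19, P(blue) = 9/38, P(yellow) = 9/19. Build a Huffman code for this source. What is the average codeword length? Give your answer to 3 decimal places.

Repeatedly combine the two least-probable nodes; the expected code length is the sum of the merged weights.
merge 2/19 + 7/38 → 11/38
merge 9/38 + 11/38 → 10/19
merge 9/19 + 10/19 → 1
L = 11/38 + 10/19 + 1 = 69/38 ≈ 1.816 bits/symbol.

1.816 bits/symbol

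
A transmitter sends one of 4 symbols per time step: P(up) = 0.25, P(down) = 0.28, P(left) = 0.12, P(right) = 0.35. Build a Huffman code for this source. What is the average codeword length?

2 bits/symbol

Repeatedly combine the two least-probable nodes; the expected code length is the sum of the merged weights.
merge 3/25 + 1/4 → 37/100
merge 7/25 + 7/20 → 63/100
merge 37/100 + 63/100 → 1
L = 37/100 + 63/100 + 1 = 2 bits/symbol.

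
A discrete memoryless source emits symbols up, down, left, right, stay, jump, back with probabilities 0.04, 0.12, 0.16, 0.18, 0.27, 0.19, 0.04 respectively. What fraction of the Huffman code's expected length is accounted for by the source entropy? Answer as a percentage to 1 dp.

98.2%

Entropy H = −Σ p log₂ p ≈ 2.5721 bits.
Huffman merges: 1/25+1/25→2/25; 2/25+3/25→1/5; 4/25+9/50→17/50; 19/100+1/5→39/100; 27/100+17/50→61/100; 39/100+61/100→1. L = 131/50 ≈ 2.6200.
Efficiency = H/L = 2.5721/2.6200 = 98.2%.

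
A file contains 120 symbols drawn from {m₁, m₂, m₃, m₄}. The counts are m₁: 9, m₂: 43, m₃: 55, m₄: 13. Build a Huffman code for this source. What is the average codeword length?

1.725 bits/symbol

Probabilities are the counts divided by 120.
Repeatedly combine the two least-probable nodes; the expected code length is the sum of the merged weights.
merge 3/40 + 13/120 → 11/60
merge 11/60 + 43/120 → 13/24
merge 11/24 + 13/24 → 1
L = 11/60 + 13/24 + 1 = 69/40 = 1.725 bits/symbol.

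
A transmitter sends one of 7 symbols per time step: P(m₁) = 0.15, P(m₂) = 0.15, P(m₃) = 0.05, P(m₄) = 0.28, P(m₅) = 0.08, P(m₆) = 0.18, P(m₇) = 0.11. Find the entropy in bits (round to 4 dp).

2.6385 bits

H = −Σ pᵢ log₂ pᵢ.
−0.15·log₂(0.15) = 0.4105
−0.15·log₂(0.15) = 0.4105
−0.05·log₂(0.05) = 0.2161
−0.28·log₂(0.28) = 0.5142
−0.08·log₂(0.08) = 0.2915
−0.18·log₂(0.18) = 0.4453
−0.11·log₂(0.11) = 0.3503
Sum ≈ 2.6385 → 2.6385 bits.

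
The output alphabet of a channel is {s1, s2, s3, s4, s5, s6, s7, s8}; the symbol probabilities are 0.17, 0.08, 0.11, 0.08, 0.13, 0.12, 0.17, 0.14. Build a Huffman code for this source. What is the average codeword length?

Repeatedly combine the two least-probable nodes; the expected code length is the sum of the merged weights.
merge 2/25 + 2/25 → 4/25
merge 11/100 + 3/25 → 23/100
merge 13/100 + 7/50 → 27/100
merge 4/25 + 17/100 → 33/100
merge 17/100 + 23/100 → 2/5
merge 27/100 + 33/100 → 3/5
merge 2/5 + 3/5 → 1
L = 4/25 + 23/100 + 27/100 + 33/100 + 2/5 + 3/5 + 1 = 299/100 = 2.99 bits/symbol.

2.99 bits/symbol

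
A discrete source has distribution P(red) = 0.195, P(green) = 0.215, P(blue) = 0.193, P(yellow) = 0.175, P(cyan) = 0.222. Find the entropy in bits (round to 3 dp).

H = −Σ pᵢ log₂ pᵢ.
−0.195·log₂(0.195) = 0.4599
−0.215·log₂(0.215) = 0.4768
−0.193·log₂(0.193) = 0.4581
−0.175·log₂(0.175) = 0.4401
−0.222·log₂(0.222) = 0.4820
Sum ≈ 2.3168 → 2.317 bits.

2.317 bits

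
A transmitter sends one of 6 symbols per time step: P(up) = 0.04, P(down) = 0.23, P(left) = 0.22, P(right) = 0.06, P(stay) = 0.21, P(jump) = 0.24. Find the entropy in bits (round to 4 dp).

H = −Σ pᵢ log₂ pᵢ.
−0.04·log₂(0.04) = 0.1858
−0.23·log₂(0.23) = 0.4877
−0.22·log₂(0.22) = 0.4806
−0.06·log₂(0.06) = 0.2435
−0.21·log₂(0.21) = 0.4728
−0.24·log₂(0.24) = 0.4941
Sum ≈ 2.3645 → 2.3645 bits.

2.3645 bits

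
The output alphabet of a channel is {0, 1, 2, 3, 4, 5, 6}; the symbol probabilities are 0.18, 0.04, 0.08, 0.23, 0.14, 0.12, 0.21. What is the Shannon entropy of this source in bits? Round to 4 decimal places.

H = −Σ pᵢ log₂ pᵢ.
−0.18·log₂(0.18) = 0.4453
−0.04·log₂(0.04) = 0.1858
−0.08·log₂(0.08) = 0.2915
−0.23·log₂(0.23) = 0.4877
−0.14·log₂(0.14) = 0.3971
−0.12·log₂(0.12) = 0.3671
−0.21·log₂(0.21) = 0.4728
Sum ≈ 2.6472 → 2.6472 bits.

2.6472 bits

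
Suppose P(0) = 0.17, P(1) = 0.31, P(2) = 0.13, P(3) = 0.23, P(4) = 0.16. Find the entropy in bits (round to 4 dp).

H = −Σ pᵢ log₂ pᵢ.
−0.17·log₂(0.17) = 0.4346
−0.31·log₂(0.31) = 0.5238
−0.13·log₂(0.13) = 0.3826
−0.23·log₂(0.23) = 0.4877
−0.16·log₂(0.16) = 0.4230
Sum ≈ 2.2517 → 2.2517 bits.

2.2517 bits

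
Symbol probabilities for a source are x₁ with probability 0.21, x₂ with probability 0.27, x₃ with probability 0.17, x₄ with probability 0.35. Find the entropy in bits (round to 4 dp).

1.9475 bits

H = −Σ pᵢ log₂ pᵢ.
−0.21·log₂(0.21) = 0.4728
−0.27·log₂(0.27) = 0.5100
−0.17·log₂(0.17) = 0.4346
−0.35·log₂(0.35) = 0.5301
Sum ≈ 1.9475 → 1.9475 bits.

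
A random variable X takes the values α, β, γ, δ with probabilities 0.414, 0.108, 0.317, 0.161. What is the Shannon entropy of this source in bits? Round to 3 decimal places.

H = −Σ pᵢ log₂ pᵢ.
−0.414·log₂(0.414) = 0.5267
−0.108·log₂(0.108) = 0.3468
−0.317·log₂(0.317) = 0.5254
−0.161·log₂(0.161) = 0.4242
Sum ≈ 1.8231 → 1.823 bits.

1.823 bits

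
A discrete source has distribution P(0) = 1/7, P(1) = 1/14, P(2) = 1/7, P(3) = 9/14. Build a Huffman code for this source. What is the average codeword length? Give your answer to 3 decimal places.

1.571 bits/symbol

Repeatedly combine the two least-probable nodes; the expected code length is the sum of the merged weights.
merge 1/14 + 1/7 → 3/14
merge 1/7 + 3/14 → 5/14
merge 5/14 + 9/14 → 1
L = 3/14 + 5/14 + 1 = 11/7 ≈ 1.571 bits/symbol.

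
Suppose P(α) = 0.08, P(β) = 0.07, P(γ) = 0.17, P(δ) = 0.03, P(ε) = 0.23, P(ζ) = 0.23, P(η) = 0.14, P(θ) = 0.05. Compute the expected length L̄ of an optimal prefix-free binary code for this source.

Repeatedly combine the two least-probable nodes; the expected code length is the sum of the merged weights.
merge 3/100 + 1/20 → 2/25
merge 7/100 + 2/25 → 3/20
merge 2/25 + 7/50 → 11/50
merge 3/20 + 17/100 → 8/25
merge 11/50 + 23/100 → 9/20
merge 23/100 + 8/25 → 11/20
merge 9/20 + 11/20 → 1
L = 2/25 + 3/20 + 11/50 + 8/25 + 9/20 + 11/20 + 1 = 277/100 = 2.77 bits/symbol.

2.77 bits/symbol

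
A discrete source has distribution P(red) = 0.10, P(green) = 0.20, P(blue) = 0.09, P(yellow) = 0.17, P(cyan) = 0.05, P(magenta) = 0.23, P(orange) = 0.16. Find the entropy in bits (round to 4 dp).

H = −Σ pᵢ log₂ pᵢ.
−0.10·log₂(0.10) = 0.3322
−0.20·log₂(0.20) = 0.4644
−0.09·log₂(0.09) = 0.3127
−0.17·log₂(0.17) = 0.4346
−0.05·log₂(0.05) = 0.2161
−0.23·log₂(0.23) = 0.4877
−0.16·log₂(0.16) = 0.4230
Sum ≈ 2.6706 → 2.6706 bits.

2.6706 bits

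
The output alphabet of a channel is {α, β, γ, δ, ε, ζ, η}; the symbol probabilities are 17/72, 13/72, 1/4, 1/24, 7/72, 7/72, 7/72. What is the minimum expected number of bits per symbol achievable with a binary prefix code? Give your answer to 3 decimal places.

2.653 bits/symbol

Repeatedly combine the two least-probable nodes; the expected code length is the sum of the merged weights.
merge 1/24 + 7/72 → 5/36
merge 7/72 + 7/72 → 7/36
merge 5/36 + 13/72 → 23/72
merge 7/36 + 17/72 → 31/72
merge 1/4 + 23/72 → 41/72
merge 31/72 + 41/72 → 1
L = 5/36 + 7/36 + 23/72 + 31/72 + 41/72 + 1 = 191/72 ≈ 2.653 bits/symbol.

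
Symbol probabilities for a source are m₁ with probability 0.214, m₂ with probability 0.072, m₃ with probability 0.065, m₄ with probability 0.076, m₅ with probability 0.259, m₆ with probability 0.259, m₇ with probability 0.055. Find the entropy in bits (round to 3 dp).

H = −Σ pᵢ log₂ pᵢ.
−0.214·log₂(0.214) = 0.4760
−0.072·log₂(0.072) = 0.2733
−0.065·log₂(0.065) = 0.2563
−0.076·log₂(0.076) = 0.2826
−0.259·log₂(0.259) = 0.5048
−0.259·log₂(0.259) = 0.5048
−0.055·log₂(0.055) = 0.2301
Sum ≈ 2.5279 → 2.528 bits.

2.528 bits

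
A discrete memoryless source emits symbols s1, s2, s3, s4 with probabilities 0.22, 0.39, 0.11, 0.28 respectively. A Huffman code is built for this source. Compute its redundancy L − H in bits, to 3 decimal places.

0.065 bits

Entropy H = −Σ p log₂ p ≈ 1.8749 bits.
Huffman merges: 11/100+11/50→33/100; 7/25+33/100→61/100; 39/100+61/100→1. L = 97/50 ≈ 1.9400.
L − H = 1.9400 − 1.8749 = 0.065 bits.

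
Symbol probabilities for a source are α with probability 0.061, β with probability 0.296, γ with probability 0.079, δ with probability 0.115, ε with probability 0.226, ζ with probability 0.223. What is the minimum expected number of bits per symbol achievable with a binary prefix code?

Repeatedly combine the two least-probable nodes; the expected code length is the sum of the merged weights.
merge 61/1000 + 79/1000 → 7/50
merge 23/200 + 7/50 → 51/200
merge 223/1000 + 113/500 → 449/1000
merge 51/200 + 37/125 → 551/1000
merge 449/1000 + 551/1000 → 1
L = 7/50 + 51/200 + 449/1000 + 551/1000 + 1 = 479/200 = 2.395 bits/symbol.

2.395 bits/symbol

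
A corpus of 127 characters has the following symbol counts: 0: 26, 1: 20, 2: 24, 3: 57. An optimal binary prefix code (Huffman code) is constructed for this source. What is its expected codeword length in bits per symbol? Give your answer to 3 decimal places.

Probabilities are the counts divided by 127.
Repeatedly combine the two least-probable nodes; the expected code length is the sum of the merged weights.
merge 20/127 + 24/127 → 44/127
merge 26/127 + 44/127 → 70/127
merge 57/127 + 70/127 → 1
L = 44/127 + 70/127 + 1 = 241/127 ≈ 1.898 bits/symbol.

1.898 bits/symbol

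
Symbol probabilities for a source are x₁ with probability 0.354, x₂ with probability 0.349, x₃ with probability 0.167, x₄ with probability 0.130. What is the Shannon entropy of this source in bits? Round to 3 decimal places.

1.874 bits

H = −Σ pᵢ log₂ pᵢ.
−0.354·log₂(0.354) = 0.5304
−0.349·log₂(0.349) = 0.5300
−0.167·log₂(0.167) = 0.4312
−0.130·log₂(0.130) = 0.3826
Sum ≈ 1.8742 → 1.874 bits.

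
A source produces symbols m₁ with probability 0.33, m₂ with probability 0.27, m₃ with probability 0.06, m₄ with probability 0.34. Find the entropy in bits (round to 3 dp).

1.811 bits

H = −Σ pᵢ log₂ pᵢ.
−0.33·log₂(0.33) = 0.5278
−0.27·log₂(0.27) = 0.5100
−0.06·log₂(0.06) = 0.2435
−0.34·log₂(0.34) = 0.5292
Sum ≈ 1.8106 → 1.811 bits.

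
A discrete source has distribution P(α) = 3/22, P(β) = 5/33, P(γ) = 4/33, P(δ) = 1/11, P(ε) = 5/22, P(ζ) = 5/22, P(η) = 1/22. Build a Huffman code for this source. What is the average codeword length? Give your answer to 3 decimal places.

Repeatedly combine the two least-probable nodes; the expected code length is the sum of the merged weights.
merge 1/22 + 1/11 → 3/22
merge 4/33 + 3/22 → 17/66
merge 3/22 + 5/33 → 19/66
merge 5/22 + 5/22 → 5/11
merge 17/66 + 19/66 → 6/11
merge 5/11 + 6/11 → 1
L = 3/22 + 17/66 + 19/66 + 5/11 + 6/11 + 1 = 59/22 ≈ 2.682 bits/symbol.

2.682 bits/symbol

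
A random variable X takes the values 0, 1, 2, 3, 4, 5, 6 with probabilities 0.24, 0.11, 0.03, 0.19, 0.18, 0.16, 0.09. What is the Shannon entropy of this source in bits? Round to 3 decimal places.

H = −Σ pᵢ log₂ pᵢ.
−0.24·log₂(0.24) = 0.4941
−0.11·log₂(0.11) = 0.3503
−0.03·log₂(0.03) = 0.1518
−0.19·log₂(0.19) = 0.4552
−0.18·log₂(0.18) = 0.4453
−0.16·log₂(0.16) = 0.4230
−0.09·log₂(0.09) = 0.3127
Sum ≈ 2.6324 → 2.632 bits.

2.632 bits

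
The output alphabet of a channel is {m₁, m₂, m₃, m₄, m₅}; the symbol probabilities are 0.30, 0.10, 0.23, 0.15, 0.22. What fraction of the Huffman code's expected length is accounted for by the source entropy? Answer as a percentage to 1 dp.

Entropy H = −Σ p log₂ p ≈ 2.2321 bits.
Huffman merges: 1/10+3/20→1/4; 11/50+23/100→9/20; 1/4+3/10→11/20; 9/20+11/20→1. L = 9/4 ≈ 2.2500.
Efficiency = H/L = 2.2321/2.2500 = 99.2%.

99.2%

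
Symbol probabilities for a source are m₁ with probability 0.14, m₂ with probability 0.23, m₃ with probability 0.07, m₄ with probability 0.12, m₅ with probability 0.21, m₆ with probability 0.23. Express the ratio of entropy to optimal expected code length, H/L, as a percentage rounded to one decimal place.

98.4%

Entropy H = −Σ p log₂ p ≈ 2.4809 bits.
Huffman merges: 7/100+3/25→19/100; 7/50+19/100→33/100; 21/100+23/100→11/25; 23/100+33/100→14/25; 11/25+14/25→1. L = 63/25 ≈ 2.5200.
Efficiency = H/L = 2.4809/2.5200 = 98.4%.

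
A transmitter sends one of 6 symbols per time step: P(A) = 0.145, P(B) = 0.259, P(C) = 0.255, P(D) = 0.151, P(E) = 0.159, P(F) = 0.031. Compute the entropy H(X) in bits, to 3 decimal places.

H = −Σ pᵢ log₂ pᵢ.
−0.145·log₂(0.145) = 0.4040
−0.259·log₂(0.259) = 0.5048
−0.255·log₂(0.255) = 0.5027
−0.151·log₂(0.151) = 0.4118
−0.159·log₂(0.159) = 0.4218
−0.031·log₂(0.031) = 0.1554
Sum ≈ 2.4005 → 2.400 bits.

2.400 bits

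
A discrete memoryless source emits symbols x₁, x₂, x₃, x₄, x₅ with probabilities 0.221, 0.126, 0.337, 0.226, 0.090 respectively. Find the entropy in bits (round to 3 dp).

2.184 bits

H = −Σ pᵢ log₂ pᵢ.
−0.221·log₂(0.221) = 0.4813
−0.126·log₂(0.126) = 0.3766
−0.337·log₂(0.337) = 0.5288
−0.226·log₂(0.226) = 0.4849
−0.090·log₂(0.090) = 0.3127
Sum ≈ 2.1842 → 2.184 bits.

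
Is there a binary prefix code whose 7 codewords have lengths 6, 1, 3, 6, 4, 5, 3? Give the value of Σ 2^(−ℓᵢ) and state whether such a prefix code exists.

With common denominator 2^6 = 64: Σ 2^(−ℓᵢ) = 1/64 + 32/64 + 8/64 + 1/64 + 4/64 + 2/64 + 8/64 = 56/64 = 0.875.
Kraft's inequality requires Σ ≤ 1; here Σ = 0.875 ≤ 1, so such a prefix code exists.

0.875; yes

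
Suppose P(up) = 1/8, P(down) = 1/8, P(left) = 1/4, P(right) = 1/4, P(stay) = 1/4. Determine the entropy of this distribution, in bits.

2.25 bits

Each probability is a power of 1/2, so log₂(1/p) is an integer.
H = Σ p·log₂(1/p) = 1/8·3 + 1/8·3 + 1/4·2 + 1/4·2 + 1/4·2 = 2.25 bits.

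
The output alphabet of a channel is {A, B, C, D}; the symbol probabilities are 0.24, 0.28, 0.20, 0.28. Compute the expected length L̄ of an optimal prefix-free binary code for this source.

2 bits/symbol

Repeatedly combine the two least-probable nodes; the expected code length is the sum of the merged weights.
merge 1/5 + 6/25 → 11/25
merge 7/25 + 7/25 → 14/25
merge 11/25 + 14/25 → 1
L = 11/25 + 14/25 + 1 = 2 bits/symbol.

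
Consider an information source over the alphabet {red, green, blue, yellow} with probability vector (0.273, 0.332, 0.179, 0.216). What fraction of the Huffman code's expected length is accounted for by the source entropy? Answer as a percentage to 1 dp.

98.1%

Entropy H = −Σ p log₂ p ≈ 1.9613 bits.
Huffman merges: 179/1000+27/125→79/200; 273/1000+83/250→121/200; 79/200+121/200→1. L = 2 ≈ 2.0000.
Efficiency = H/L = 1.9613/2.0000 = 98.1%.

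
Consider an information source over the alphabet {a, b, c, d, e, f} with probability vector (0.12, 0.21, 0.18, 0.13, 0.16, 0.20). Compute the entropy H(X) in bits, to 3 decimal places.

2.555 bits

H = −Σ pᵢ log₂ pᵢ.
−0.12·log₂(0.12) = 0.3671
−0.21·log₂(0.21) = 0.4728
−0.18·log₂(0.18) = 0.4453
−0.13·log₂(0.13) = 0.3826
−0.16·log₂(0.16) = 0.4230
−0.20·log₂(0.20) = 0.4644
Sum ≈ 2.5552 → 2.555 bits.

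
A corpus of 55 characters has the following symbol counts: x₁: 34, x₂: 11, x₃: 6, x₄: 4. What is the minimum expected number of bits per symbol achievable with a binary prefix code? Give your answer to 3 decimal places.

1.564 bits/symbol

Probabilities are the counts divided by 55.
Repeatedly combine the two least-probable nodes; the expected code length is the sum of the merged weights.
merge 4/55 + 6/55 → 2/11
merge 2/11 + 1/5 → 21/55
merge 21/55 + 34/55 → 1
L = 2/11 + 21/55 + 1 = 86/55 ≈ 1.564 bits/symbol.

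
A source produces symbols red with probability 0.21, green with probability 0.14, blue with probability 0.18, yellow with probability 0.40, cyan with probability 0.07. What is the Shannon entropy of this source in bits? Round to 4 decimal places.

H = −Σ pᵢ log₂ pᵢ.
−0.21·log₂(0.21) = 0.4728
−0.14·log₂(0.14) = 0.3971
−0.18·log₂(0.18) = 0.4453
−0.40·log₂(0.40) = 0.5288
−0.07·log₂(0.07) = 0.2686
Sum ≈ 2.1126 → 2.1126 bits.

2.1126 bits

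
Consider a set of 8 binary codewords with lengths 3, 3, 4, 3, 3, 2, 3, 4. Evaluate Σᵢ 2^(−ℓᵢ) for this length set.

1

With common denominator 2^4 = 16: Σ 2^(−ℓᵢ) = 2/16 + 2/16 + 1/16 + 2/16 + 2/16 + 4/16 + 2/16 + 1/16 = 16/16 = 1.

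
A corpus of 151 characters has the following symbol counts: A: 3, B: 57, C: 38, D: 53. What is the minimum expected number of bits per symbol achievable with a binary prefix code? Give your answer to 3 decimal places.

Probabilities are the counts divided by 151.
Repeatedly combine the two least-probable nodes; the expected code length is the sum of the merged weights.
merge 3/151 + 38/151 → 41/151
merge 41/151 + 53/151 → 94/151
merge 57/151 + 94/151 → 1
L = 41/151 + 94/151 + 1 = 286/151 ≈ 1.894 bits/symbol.

1.894 bits/symbol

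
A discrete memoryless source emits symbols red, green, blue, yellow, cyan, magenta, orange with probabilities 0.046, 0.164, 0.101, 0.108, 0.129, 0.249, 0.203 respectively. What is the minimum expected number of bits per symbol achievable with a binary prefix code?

2.695 bits/symbol

Repeatedly combine the two least-probable nodes; the expected code length is the sum of the merged weights.
merge 23/500 + 101/1000 → 147/1000
merge 27/250 + 129/1000 → 237/1000
merge 147/1000 + 41/250 → 311/1000
merge 203/1000 + 237/1000 → 11/25
merge 249/1000 + 311/1000 → 14/25
merge 11/25 + 14/25 → 1
L = 147/1000 + 237/1000 + 311/1000 + 11/25 + 14/25 + 1 = 539/200 = 2.695 bits/symbol.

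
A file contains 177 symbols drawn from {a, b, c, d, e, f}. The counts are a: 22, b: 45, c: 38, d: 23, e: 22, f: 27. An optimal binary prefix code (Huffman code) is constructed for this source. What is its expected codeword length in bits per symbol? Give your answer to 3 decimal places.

2.531 bits/symbol

Probabilities are the counts divided by 177.
Repeatedly combine the two least-probable nodes; the expected code length is the sum of the merged weights.
merge 22/177 + 22/177 → 44/177
merge 23/177 + 9/59 → 50/177
merge 38/177 + 44/177 → 82/177
merge 15/59 + 50/177 → 95/177
merge 82/177 + 95/177 → 1
L = 44/177 + 50/177 + 82/177 + 95/177 + 1 = 448/177 ≈ 2.531 bits/symbol.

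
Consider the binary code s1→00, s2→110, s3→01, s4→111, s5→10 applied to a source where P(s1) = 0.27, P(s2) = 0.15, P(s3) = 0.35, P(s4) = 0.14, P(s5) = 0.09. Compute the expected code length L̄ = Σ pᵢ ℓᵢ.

2.29 bits/symbol

L̄ = Σ pᵢ·ℓᵢ = 0.27·2 + 0.15·3 + 0.35·2 + 0.14·3 + 0.09·2 = 2.29 bits/symbol.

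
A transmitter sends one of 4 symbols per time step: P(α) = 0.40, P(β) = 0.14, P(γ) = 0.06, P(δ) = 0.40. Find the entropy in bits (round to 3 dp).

H = −Σ pᵢ log₂ pᵢ.
−0.40·log₂(0.40) = 0.5288
−0.14·log₂(0.14) = 0.3971
−0.06·log₂(0.06) = 0.2435
−0.40·log₂(0.40) = 0.5288
Sum ≈ 1.6982 → 1.698 bits.

1.698 bits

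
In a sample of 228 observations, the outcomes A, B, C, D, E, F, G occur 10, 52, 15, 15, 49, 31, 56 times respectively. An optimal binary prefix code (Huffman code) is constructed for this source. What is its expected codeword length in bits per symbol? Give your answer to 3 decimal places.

2.596 bits/symbol

Probabilities are the counts divided by 228.
Repeatedly combine the two least-probable nodes; the expected code length is the sum of the merged weights.
merge 5/114 + 5/76 → 25/228
merge 5/76 + 25/228 → 10/57
merge 31/228 + 10/57 → 71/228
merge 49/228 + 13/57 → 101/228
merge 14/57 + 71/228 → 127/228
merge 101/228 + 127/228 → 1
L = 25/228 + 10/57 + 71/228 + 101/228 + 127/228 + 1 = 148/57 ≈ 2.596 bits/symbol.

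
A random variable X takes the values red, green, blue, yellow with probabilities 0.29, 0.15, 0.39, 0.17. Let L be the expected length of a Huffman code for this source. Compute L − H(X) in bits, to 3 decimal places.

0.037 bits

Entropy H = −Σ p log₂ p ≈ 1.8928 bits.
Huffman merges: 3/20+17/100→8/25; 29/100+8/25→61/100; 39/100+61/100→1. L = 193/100 ≈ 1.9300.
L − H = 1.9300 − 1.8928 = 0.037 bits.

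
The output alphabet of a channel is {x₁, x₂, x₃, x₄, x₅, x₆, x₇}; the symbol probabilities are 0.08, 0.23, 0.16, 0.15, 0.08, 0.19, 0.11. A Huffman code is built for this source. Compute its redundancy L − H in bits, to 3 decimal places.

Entropy H = −Σ p log₂ p ≈ 2.7098 bits.
Huffman merges: 2/25+2/25→4/25; 11/100+3/20→13/50; 4/25+4/25→8/25; 19/100+23/100→21/50; 13/50+8/25→29/50; 21/50+29/50→1. L = 137/50 ≈ 2.7400.
L − H = 2.7400 − 2.7098 = 0.030 bits.

0.030 bits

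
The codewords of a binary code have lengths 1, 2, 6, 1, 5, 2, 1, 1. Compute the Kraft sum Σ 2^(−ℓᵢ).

With common denominator 2^6 = 64: Σ 2^(−ℓᵢ) = 32/64 + 16/64 + 1/64 + 32/64 + 2/64 + 16/64 + 32/64 + 32/64 = 163/64 = 2.546875.

2.546875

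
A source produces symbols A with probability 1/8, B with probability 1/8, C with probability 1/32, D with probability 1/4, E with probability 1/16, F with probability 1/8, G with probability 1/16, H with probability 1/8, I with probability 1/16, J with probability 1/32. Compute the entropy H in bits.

Each probability is a power of 1/2, so log₂(1/p) is an integer.
H = Σ p·log₂(1/p) = 1/8·3 + 1/8·3 + 1/32·5 + 1/4·2 + 1/16·4 + 1/8·3 + 1/16·4 + 1/8·3 + 1/16·4 + 1/32·5 = 3.0625 bits.

3.0625 bits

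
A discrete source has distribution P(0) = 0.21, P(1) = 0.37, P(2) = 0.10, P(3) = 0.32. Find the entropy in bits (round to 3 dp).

1.862 bits

H = −Σ pᵢ log₂ pᵢ.
−0.21·log₂(0.21) = 0.4728
−0.37·log₂(0.37) = 0.5307
−0.10·log₂(0.10) = 0.3322
−0.32·log₂(0.32) = 0.5260
Sum ≈ 1.8618 → 1.862 bits.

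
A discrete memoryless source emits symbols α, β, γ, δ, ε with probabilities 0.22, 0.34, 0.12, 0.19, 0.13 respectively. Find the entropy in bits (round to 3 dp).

H = −Σ pᵢ log₂ pᵢ.
−0.22·log₂(0.22) = 0.4806
−0.34·log₂(0.34) = 0.5292
−0.12·log₂(0.12) = 0.3671
−0.19·log₂(0.19) = 0.4552
−0.13·log₂(0.13) = 0.3826
Sum ≈ 2.2147 → 2.215 bits.

2.215 bits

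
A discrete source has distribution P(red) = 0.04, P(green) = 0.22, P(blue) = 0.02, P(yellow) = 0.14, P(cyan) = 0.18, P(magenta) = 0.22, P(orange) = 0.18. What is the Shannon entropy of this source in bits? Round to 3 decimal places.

H = −Σ pᵢ log₂ pᵢ.
−0.04·log₂(0.04) = 0.1858
−0.22·log₂(0.22) = 0.4806
−0.02·log₂(0.02) = 0.1129
−0.14·log₂(0.14) = 0.3971
−0.18·log₂(0.18) = 0.4453
−0.22·log₂(0.22) = 0.4806
−0.18·log₂(0.18) = 0.4453
Sum ≈ 2.5475 → 2.548 bits.

2.548 bits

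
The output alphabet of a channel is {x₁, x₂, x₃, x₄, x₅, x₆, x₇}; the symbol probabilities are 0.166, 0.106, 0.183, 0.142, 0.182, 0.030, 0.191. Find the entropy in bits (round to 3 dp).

2.677 bits

H = −Σ pᵢ log₂ pᵢ.
−0.166·log₂(0.166) = 0.4301
−0.106·log₂(0.106) = 0.3432
−0.183·log₂(0.183) = 0.4484
−0.142·log₂(0.142) = 0.3999
−0.182·log₂(0.182) = 0.4474
−0.030·log₂(0.030) = 0.1518
−0.191·log₂(0.191) = 0.4562
Sum ≈ 2.6768 → 2.677 bits.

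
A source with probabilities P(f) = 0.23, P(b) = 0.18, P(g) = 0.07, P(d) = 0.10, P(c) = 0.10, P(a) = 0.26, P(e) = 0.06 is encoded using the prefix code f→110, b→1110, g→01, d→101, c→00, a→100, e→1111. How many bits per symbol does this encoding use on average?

3.07 bits/symbol

L̄ = Σ pᵢ·ℓᵢ = 0.23·3 + 0.18·4 + 0.07·2 + 0.10·3 + 0.10·2 + 0.26·3 + 0.06·4 = 3.07 bits/symbol.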